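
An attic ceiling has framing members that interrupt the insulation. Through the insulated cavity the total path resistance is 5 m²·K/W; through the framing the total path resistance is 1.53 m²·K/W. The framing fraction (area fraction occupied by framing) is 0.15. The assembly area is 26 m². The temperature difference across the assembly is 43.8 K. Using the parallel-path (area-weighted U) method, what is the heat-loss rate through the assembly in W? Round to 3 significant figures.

U_eff = 0.85/5 + 0.15/1.53 = 0.17 + 0.09804 = 0.268
R_eff = 1/U_eff = 3.731 m²·K/W
Q = 26 × 43.8 / 3.731 = 305.2 W

305 W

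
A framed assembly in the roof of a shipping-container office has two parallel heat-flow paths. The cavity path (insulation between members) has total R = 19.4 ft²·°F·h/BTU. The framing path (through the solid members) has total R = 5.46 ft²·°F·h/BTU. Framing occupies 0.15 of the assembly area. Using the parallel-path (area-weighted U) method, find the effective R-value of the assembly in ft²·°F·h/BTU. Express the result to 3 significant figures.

14.0 ft²·°F·h/BTU

U_eff = 0.85/19.4 + 0.15/5.46 = 0.04381 + 0.02747 = 0.07129
R_eff = 1/U_eff = 14.03 ft²·°F·h/BTU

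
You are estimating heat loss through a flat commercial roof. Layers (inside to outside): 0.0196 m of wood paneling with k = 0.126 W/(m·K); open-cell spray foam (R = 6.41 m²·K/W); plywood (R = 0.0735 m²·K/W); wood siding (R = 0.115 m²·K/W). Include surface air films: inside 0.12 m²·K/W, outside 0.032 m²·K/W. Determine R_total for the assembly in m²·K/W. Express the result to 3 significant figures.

0.0196/0.126 = 0.1556
R_total = 0.12 + 0.1556 + 6.41 + 0.0735 + 0.115 + 0.032 = 6.906 m²·K/W

6.91 m²·K/W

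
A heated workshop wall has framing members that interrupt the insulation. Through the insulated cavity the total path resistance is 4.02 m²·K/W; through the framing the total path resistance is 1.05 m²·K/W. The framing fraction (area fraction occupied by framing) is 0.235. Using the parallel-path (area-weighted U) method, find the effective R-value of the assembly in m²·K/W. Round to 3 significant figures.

2.41 m²·K/W

U_eff = 0.765/4.02 + 0.235/1.05 = 0.1903 + 0.2238 = 0.4141
R_eff = 1/U_eff = 2.415 m²·K/W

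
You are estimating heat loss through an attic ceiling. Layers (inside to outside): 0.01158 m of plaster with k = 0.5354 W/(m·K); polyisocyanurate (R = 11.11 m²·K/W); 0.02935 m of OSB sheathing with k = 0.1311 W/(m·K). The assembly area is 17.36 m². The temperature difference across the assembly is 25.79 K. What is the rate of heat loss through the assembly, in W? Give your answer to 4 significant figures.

0.01158/0.5354 = 0.021629
0.02935/0.1311 = 0.22387
R_total = 0.021629 + 11.11 + 0.22387 = 11.356 m²·K/W
Q = A·ΔT/R = 17.36 × 25.79 / 11.356 = 39.427 W

39.43 W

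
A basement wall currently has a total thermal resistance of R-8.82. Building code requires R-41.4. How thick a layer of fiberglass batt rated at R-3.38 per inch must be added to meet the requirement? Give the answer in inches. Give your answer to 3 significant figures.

ΔR = 41.4 − 8.82 = 32.58 ft²·°F·h/BTU
L = ΔR / (R/in) = 32.58/3.38 = 9.639 in

9.64 in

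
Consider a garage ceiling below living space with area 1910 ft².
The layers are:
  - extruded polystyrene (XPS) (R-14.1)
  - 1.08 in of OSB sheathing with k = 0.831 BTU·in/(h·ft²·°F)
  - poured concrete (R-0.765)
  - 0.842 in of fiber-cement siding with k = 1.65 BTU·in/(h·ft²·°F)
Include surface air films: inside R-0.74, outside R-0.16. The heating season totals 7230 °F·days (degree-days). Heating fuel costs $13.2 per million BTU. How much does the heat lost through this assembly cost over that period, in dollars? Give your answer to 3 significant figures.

249 dollars

1.08/0.831 = 1.3
0.842/1.65 = 0.5103
R_total = 0.74 + 14.1 + 1.3 + 0.765 + 0.5103 + 0.16 = 17.57 ft²·°F·h/BTU
E = A × HDD × 24 / R = 1910 × 7230 × 24 / 17.57 = 18860000 BTU
Cost = 18860000/10⁶ × 13.2 = $248.9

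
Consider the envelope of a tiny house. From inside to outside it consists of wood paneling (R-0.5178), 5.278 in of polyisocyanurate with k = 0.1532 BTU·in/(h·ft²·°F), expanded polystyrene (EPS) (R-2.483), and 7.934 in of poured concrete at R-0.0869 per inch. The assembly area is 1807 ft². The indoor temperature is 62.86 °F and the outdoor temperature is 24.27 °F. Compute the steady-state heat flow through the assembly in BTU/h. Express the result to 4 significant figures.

5.278/0.1532 = 34.452
7.934 × 0.0869 = 0.68946
R_total = 0.5178 + 34.452 + 2.483 + 0.68946 = 38.142 ft²·°F·h/BTU
Q = A·ΔT/R = 1807 × (62.86 − 24.27) / 38.142 = 1828.2 BTU/h

1828 BTU/h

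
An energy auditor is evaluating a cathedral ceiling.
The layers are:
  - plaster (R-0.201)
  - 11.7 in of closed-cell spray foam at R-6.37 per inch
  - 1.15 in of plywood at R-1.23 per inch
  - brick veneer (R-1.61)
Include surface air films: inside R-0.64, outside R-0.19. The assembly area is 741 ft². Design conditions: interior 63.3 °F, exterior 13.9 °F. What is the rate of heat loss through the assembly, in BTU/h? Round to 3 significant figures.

11.7 × 6.37 = 74.53
1.15 × 1.23 = 1.414
R_total = 0.64 + 0.201 + 74.53 + 1.414 + 1.61 + 0.19 = 78.58 ft²·°F·h/BTU
Q = A·ΔT/R = 741 × (63.3 − 13.9) / 78.58 = 465.8 BTU/h

466 BTU/h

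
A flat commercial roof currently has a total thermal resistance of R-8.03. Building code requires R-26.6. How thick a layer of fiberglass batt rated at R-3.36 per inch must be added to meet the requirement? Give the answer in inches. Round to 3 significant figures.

5.53 in

ΔR = 26.6 − 8.03 = 18.57 ft²·°F·h/BTU
L = ΔR / (R/in) = 18.57/3.36 = 5.527 in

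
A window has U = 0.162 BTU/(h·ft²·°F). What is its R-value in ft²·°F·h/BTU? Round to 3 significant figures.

R = 1/U = 1/0.162 = 6.173

6.17 ft²·°F·h/BTU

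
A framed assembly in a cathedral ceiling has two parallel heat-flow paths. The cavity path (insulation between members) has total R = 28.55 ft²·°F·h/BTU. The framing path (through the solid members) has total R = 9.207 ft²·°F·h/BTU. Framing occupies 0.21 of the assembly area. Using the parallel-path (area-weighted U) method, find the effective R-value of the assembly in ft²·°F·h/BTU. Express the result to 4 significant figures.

19.81 ft²·°F·h/BTU

U_eff = 0.79/28.55 + 0.21/9.207 = 0.027671 + 0.022809 = 0.050479
R_eff = 1/U_eff = 19.81 ft²·°F·h/BTU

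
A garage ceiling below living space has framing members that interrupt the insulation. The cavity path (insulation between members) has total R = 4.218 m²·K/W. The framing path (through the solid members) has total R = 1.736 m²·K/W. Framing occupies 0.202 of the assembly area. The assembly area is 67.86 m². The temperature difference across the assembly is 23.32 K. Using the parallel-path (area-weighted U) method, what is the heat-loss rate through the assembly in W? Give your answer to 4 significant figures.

483.5 W

U_eff = 0.798/4.218 + 0.202/1.736 = 0.18919 + 0.11636 = 0.30555
R_eff = 1/U_eff = 3.2728 m²·K/W
Q = 67.86 × 23.32 / 3.2728 = 483.53 W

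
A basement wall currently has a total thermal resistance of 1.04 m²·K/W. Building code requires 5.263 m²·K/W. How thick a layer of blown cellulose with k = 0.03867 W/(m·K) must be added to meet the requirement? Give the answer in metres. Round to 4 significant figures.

0.1633 m

ΔR = 5.263 − 1.04 = 4.223 m²·K/W
L = ΔR × k = 4.223 × 0.03867 = 0.1633 m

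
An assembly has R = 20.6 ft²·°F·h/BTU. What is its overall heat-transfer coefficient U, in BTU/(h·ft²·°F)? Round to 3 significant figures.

0.0485 BTU/(h·ft²·°F)

U = 1/R = 1/20.6 = 0.04854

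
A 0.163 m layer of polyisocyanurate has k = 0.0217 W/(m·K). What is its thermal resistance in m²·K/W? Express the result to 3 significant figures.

7.51 m²·K/W

R = L/k = 0.163/0.0217 = 7.512 m²·K/W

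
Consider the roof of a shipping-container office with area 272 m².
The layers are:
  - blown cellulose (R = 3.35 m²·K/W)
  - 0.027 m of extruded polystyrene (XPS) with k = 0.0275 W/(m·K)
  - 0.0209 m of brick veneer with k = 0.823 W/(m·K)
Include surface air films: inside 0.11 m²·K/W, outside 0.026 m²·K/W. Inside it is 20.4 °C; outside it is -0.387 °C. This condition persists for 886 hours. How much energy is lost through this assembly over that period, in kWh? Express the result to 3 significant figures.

0.027/0.0275 = 0.9818
0.0209/0.823 = 0.02539
R_total = 0.11 + 3.35 + 0.9818 + 0.02539 + 0.026 = 4.493 m²·K/W
Q = 272 × (20.4 − (-0.387)) / 4.493 = 1258 W
E = 1258 W × 886 h / 1000 = 1115 kWh

1110 kWh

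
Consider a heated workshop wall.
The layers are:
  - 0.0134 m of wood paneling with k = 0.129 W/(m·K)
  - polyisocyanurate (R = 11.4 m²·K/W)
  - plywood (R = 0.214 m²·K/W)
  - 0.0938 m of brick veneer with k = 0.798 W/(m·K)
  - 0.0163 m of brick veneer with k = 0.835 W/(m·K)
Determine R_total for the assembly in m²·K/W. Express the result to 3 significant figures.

0.0134/0.129 = 0.1039
0.0938/0.798 = 0.1175
0.0163/0.835 = 0.01952
R_total = 0.1039 + 11.4 + 0.214 + 0.1175 + 0.01952 = 11.85 m²·K/W

11.9 m²·K/W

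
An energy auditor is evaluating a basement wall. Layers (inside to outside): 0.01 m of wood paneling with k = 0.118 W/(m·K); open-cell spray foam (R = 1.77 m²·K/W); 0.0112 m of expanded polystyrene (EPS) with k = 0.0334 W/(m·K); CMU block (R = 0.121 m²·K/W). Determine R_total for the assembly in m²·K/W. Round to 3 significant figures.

2.31 m²·K/W

0.01/0.118 = 0.08475
0.0112/0.0334 = 0.3353
R_total = 0.08475 + 1.77 + 0.3353 + 0.121 = 2.311 m²·K/W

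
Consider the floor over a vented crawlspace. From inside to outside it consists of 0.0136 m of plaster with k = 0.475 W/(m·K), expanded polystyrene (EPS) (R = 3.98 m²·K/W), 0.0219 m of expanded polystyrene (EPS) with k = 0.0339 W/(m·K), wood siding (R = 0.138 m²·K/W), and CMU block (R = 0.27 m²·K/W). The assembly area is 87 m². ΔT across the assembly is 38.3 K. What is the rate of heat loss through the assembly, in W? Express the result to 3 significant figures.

658 W

0.0136/0.475 = 0.02863
0.0219/0.0339 = 0.646
R_total = 0.02863 + 3.98 + 0.646 + 0.138 + 0.27 = 5.063 m²·K/W
Q = A·ΔT/R = 87 × 38.3 / 5.063 = 658.2 W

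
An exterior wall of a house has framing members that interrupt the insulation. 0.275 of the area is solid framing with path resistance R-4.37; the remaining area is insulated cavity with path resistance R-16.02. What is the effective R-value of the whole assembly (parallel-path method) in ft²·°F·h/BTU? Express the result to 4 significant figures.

9.243 ft²·°F·h/BTU

U_eff = 0.725/16.02 + 0.275/4.37 = 0.045256 + 0.062929 = 0.10818
R_eff = 1/U_eff = 9.2434 ft²·°F·h/BTU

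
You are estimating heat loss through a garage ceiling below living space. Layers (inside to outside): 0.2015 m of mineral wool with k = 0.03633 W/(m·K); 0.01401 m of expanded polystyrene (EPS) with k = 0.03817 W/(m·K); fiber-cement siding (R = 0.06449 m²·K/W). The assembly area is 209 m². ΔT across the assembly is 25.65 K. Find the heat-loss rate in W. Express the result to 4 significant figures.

896.8 W

0.2015/0.03633 = 5.5464
0.01401/0.03817 = 0.36704
R_total = 5.5464 + 0.36704 + 0.06449 = 5.9779 m²·K/W
Q = A·ΔT/R = 209 × 25.65 / 5.9779 = 896.78 W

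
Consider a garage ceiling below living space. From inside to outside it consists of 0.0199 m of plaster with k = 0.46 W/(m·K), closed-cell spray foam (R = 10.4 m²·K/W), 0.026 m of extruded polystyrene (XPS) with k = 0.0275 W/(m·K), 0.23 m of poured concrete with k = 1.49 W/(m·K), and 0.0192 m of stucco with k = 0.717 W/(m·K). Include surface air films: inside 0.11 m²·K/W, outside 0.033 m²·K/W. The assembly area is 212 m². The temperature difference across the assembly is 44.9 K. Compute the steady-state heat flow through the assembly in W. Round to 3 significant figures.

0.0199/0.46 = 0.04326
0.026/0.0275 = 0.9455
0.23/1.49 = 0.1544
0.0192/0.717 = 0.02678
R_total = 0.11 + 0.04326 + 10.4 + 0.9455 + 0.1544 + 0.02678 + 0.033 = 11.71 m²·K/W
Q = A·ΔT/R = 212 × 44.9 / 11.71 = 812.7 W

813 W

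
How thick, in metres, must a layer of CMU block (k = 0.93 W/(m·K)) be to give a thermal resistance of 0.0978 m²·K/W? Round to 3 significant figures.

L = R·k = 0.0978 × 0.93 = 0.09095 m

0.0910 m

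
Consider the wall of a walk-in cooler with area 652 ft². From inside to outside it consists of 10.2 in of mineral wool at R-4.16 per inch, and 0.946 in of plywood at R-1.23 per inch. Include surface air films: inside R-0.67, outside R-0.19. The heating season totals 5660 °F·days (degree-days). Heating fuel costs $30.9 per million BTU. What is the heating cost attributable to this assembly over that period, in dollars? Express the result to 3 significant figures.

10.2 × 4.16 = 42.43
0.946 × 1.23 = 1.164
R_total = 0.67 + 42.43 + 1.164 + 0.19 = 44.46 ft²·°F·h/BTU
E = A × HDD × 24 / R = 652 × 5660 × 24 / 44.46 = 1992000 BTU
Cost = 1992000/10⁶ × 30.9 = $61.56

61.6 dollars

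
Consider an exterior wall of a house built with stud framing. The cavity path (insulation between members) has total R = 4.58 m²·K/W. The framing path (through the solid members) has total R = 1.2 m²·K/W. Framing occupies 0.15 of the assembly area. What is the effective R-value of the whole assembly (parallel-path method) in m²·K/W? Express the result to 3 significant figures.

3.22 m²·K/W

U_eff = 0.85/4.58 + 0.15/1.2 = 0.1856 + 0.125 = 0.3106
R_eff = 1/U_eff = 3.22 m²·K/W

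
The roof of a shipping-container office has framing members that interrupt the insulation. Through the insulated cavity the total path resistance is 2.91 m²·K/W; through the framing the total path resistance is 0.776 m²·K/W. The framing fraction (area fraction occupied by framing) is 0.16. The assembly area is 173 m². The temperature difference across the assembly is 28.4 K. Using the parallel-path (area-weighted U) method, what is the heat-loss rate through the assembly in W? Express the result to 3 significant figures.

2430 W

U_eff = 0.84/2.91 + 0.16/0.776 = 0.2887 + 0.2062 = 0.4948
R_eff = 1/U_eff = 2.021 m²·K/W
Q = 173 × 28.4 / 2.021 = 2431 W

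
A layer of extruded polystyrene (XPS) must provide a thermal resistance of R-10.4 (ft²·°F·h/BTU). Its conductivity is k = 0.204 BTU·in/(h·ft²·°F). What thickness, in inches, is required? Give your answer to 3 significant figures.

2.12 in

L = R × k = 10.4 × 0.204 = 2.122 in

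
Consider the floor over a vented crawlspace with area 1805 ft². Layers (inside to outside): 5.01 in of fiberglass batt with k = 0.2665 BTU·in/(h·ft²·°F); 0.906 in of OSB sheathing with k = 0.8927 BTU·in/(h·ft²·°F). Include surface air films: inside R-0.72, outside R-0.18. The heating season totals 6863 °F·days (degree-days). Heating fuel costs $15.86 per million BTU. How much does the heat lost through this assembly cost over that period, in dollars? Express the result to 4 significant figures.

5.01/0.2665 = 18.799
0.906/0.8927 = 1.0149
R_total = 0.72 + 18.799 + 1.0149 + 0.18 = 20.714 ft²·°F·h/BTU
E = A × HDD × 24 / R = 1805 × 6863 × 24 / 20.714 = 14353000 BTU
Cost = 14353000/10⁶ × 15.86 = $227.63

227.6 dollars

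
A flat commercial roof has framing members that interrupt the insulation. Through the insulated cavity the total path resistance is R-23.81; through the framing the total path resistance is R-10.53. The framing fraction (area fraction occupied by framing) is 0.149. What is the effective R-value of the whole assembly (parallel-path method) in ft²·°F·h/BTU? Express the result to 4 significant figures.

U_eff = 0.851/23.81 + 0.149/10.53 = 0.035741 + 0.01415 = 0.049891
R_eff = 1/U_eff = 20.044 ft²·°F·h/BTU

20.04 ft²·°F·h/BTU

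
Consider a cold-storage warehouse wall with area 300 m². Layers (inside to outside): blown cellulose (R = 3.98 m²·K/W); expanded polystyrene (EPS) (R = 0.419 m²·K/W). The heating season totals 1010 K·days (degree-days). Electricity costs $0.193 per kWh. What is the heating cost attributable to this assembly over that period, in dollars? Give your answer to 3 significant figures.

319 dollars

R_total = 3.98 + 0.419 = 4.399 m²·K/W
E = A × HDD × 24 / R / 1000 = 300 × 1010 × 24 / 4.399 / 1000 = 1653 kWh
Cost = 1653 × 0.193 = $319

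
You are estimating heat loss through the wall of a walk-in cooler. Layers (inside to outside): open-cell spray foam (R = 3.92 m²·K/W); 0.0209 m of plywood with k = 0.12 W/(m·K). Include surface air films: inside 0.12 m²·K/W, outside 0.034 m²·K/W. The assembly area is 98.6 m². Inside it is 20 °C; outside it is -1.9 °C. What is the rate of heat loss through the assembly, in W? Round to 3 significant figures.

0.0209/0.12 = 0.1742
R_total = 0.12 + 3.92 + 0.1742 + 0.034 = 4.248 m²·K/W
Q = A·ΔT/R = 98.6 × (20 − (-1.9)) / 4.248 = 508.3 W

508 W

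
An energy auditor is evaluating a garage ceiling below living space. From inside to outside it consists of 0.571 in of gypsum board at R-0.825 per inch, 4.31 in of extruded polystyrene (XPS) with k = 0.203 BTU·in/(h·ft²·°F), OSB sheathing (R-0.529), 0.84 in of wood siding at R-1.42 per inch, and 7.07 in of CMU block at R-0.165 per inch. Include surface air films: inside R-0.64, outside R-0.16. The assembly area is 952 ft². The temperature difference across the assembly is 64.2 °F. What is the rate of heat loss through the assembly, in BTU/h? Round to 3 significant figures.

2410 BTU/h

0.571 × 0.825 = 0.4711
4.31/0.203 = 21.23
0.84 × 1.42 = 1.193
7.07 × 0.165 = 1.167
R_total = 0.64 + 0.4711 + 21.23 + 0.529 + 1.193 + 1.167 + 0.16 = 25.39 ft²·°F·h/BTU
Q = A·ΔT/R = 952 × 64.2 / 25.39 = 2407 BTU/h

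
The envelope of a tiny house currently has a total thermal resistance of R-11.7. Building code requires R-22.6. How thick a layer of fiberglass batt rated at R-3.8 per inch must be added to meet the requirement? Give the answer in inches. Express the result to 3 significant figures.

2.87 in

ΔR = 22.6 − 11.7 = 10.9 ft²·°F·h/BTU
L = ΔR / (R/in) = 10.9/3.8 = 2.868 in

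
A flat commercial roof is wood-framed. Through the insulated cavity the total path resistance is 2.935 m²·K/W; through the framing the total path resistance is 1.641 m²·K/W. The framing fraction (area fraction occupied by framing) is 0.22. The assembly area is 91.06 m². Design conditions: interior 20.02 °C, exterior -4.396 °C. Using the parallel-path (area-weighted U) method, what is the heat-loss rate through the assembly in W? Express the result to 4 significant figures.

U_eff = 0.78/2.935 + 0.22/1.641 = 0.26576 + 0.13406 = 0.39982
R_eff = 1/U_eff = 2.5011 m²·K/W
Q = 91.06 × (20.02 − (-4.396)) / 2.5011 = 888.93 W

888.9 W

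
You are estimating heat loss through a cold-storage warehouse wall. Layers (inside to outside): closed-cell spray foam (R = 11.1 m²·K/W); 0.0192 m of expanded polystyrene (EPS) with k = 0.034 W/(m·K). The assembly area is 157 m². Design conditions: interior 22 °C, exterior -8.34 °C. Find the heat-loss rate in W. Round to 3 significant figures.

0.0192/0.034 = 0.5647
R_total = 11.1 + 0.5647 = 11.66 m²·K/W
Q = A·ΔT/R = 157 × (22 − (-8.34)) / 11.66 = 408.4 W

408 W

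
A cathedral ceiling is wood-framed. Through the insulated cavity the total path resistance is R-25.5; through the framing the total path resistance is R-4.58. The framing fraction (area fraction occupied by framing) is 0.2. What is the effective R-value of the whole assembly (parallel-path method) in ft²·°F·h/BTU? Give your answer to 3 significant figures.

13.3 ft²·°F·h/BTU

U_eff = 0.8/25.5 + 0.2/4.58 = 0.03137 + 0.04367 = 0.07504
R_eff = 1/U_eff = 13.33 ft²·°F·h/BTU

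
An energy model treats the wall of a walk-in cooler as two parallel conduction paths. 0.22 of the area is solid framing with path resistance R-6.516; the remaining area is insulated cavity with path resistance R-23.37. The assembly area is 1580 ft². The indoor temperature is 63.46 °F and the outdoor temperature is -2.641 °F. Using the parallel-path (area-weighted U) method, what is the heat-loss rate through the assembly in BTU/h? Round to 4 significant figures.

7012 BTU/h

U_eff = 0.78/23.37 + 0.22/6.516 = 0.033376 + 0.033763 = 0.067139
R_eff = 1/U_eff = 14.894 ft²·°F·h/BTU
Q = 1580 × (63.46 − (-2.641)) / 14.894 = 7012 BTU/h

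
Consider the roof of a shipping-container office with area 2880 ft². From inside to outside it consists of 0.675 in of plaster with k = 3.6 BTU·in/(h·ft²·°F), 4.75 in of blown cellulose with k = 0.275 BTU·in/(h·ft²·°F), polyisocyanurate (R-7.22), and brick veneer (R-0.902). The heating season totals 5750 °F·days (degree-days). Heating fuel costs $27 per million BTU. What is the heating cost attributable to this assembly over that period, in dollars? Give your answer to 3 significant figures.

419 dollars

0.675/3.6 = 0.1875
4.75/0.275 = 17.27
R_total = 0.1875 + 17.27 + 7.22 + 0.902 = 25.58 ft²·°F·h/BTU
E = A × HDD × 24 / R = 2880 × 5750 × 24 / 25.58 = 15540000 BTU
Cost = 15540000/10⁶ × 27 = $419.5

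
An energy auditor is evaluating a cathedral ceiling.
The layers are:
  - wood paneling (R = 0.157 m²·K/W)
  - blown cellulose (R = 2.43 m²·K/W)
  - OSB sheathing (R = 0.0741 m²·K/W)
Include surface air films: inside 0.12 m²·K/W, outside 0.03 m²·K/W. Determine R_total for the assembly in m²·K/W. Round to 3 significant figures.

2.81 m²·K/W

R_total = 0.12 + 0.157 + 2.43 + 0.0741 + 0.03 = 2.811 m²·K/W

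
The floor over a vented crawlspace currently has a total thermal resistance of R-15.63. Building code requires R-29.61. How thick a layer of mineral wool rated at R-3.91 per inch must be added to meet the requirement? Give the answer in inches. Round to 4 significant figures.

3.575 in

ΔR = 29.61 − 15.63 = 13.98 ft²·°F·h/BTU
L = ΔR / (R/in) = 13.98/3.91 = 3.5754 in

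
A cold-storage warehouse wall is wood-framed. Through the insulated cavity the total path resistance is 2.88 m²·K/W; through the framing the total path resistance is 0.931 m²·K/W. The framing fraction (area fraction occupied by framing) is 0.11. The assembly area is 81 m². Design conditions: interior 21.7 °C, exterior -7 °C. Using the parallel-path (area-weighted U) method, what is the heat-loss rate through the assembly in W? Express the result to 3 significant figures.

993 W

U_eff = 0.89/2.88 + 0.11/0.931 = 0.309 + 0.1182 = 0.4272
R_eff = 1/U_eff = 2.341 m²·K/W
Q = 81 × (21.7 − (-7)) / 2.341 = 993.1 W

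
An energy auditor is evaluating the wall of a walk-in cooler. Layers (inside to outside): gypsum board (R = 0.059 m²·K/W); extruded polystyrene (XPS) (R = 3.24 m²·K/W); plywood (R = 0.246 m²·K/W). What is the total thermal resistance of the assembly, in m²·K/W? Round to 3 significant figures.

3.55 m²·K/W

R_total = 0.059 + 3.24 + 0.246 = 3.545 m²·K/W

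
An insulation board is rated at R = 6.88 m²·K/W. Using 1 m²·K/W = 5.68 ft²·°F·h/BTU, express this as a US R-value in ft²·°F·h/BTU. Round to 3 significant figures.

R_US = 6.88 × 5.68 = 39.08

39.1 ft²·°F·h/BTU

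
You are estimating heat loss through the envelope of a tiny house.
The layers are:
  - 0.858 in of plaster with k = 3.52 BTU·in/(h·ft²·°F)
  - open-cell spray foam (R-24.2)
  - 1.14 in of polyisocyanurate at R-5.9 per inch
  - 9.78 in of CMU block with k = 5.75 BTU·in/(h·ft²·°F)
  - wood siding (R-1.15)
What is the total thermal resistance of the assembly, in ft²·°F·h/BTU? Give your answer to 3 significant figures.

34.0 ft²·°F·h/BTU

0.858/3.52 = 0.2437
1.14 × 5.9 = 6.726
9.78/5.75 = 1.701
R_total = 0.2437 + 24.2 + 6.726 + 1.701 + 1.15 = 34.02 ft²·°F·h/BTU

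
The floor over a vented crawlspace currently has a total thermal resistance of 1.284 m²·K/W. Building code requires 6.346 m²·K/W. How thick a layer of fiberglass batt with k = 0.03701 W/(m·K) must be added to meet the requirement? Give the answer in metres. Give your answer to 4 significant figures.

ΔR = 6.346 − 1.284 = 5.062 m²·K/W
L = ΔR × k = 5.062 × 0.03701 = 0.18734 m

0.1873 m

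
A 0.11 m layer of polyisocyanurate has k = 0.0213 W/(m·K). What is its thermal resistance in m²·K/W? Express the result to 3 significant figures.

R = L/k = 0.11/0.0213 = 5.164 m²·K/W

5.16 m²·K/W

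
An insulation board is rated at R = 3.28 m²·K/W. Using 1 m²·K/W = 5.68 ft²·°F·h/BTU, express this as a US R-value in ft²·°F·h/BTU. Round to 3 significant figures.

R_US = 3.28 × 5.68 = 18.63

18.6 ft²·°F·h/BTU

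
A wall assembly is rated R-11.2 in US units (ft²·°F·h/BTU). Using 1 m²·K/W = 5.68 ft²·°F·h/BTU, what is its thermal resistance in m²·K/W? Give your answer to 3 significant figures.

1.97 m²·K/W

R_SI = 11.2/5.68 = 1.972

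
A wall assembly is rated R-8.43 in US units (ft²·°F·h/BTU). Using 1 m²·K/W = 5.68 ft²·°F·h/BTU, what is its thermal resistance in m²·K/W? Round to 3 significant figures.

1.48 m²·K/W

R_SI = 8.43/5.68 = 1.484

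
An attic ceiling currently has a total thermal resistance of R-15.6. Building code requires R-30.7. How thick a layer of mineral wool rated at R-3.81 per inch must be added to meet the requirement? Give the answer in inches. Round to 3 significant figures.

ΔR = 30.7 − 15.6 = 15.1 ft²·°F·h/BTU
L = ΔR / (R/in) = 15.1/3.81 = 3.963 in

3.96 in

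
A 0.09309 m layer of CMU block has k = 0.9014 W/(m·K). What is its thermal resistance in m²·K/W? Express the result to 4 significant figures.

R = L/k = 0.09309/0.9014 = 0.10327 m²·K/W

0.1033 m²·K/W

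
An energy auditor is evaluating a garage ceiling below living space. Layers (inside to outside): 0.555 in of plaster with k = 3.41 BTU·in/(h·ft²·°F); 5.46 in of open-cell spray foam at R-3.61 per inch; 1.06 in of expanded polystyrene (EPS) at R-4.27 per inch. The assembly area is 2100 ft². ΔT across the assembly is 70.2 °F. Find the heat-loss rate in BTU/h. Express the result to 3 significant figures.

6040 BTU/h

0.555/3.41 = 0.1628
5.46 × 3.61 = 19.71
1.06 × 4.27 = 4.526
R_total = 0.1628 + 19.71 + 4.526 = 24.4 ft²·°F·h/BTU
Q = A·ΔT/R = 2100 × 70.2 / 24.4 = 6042 BTU/h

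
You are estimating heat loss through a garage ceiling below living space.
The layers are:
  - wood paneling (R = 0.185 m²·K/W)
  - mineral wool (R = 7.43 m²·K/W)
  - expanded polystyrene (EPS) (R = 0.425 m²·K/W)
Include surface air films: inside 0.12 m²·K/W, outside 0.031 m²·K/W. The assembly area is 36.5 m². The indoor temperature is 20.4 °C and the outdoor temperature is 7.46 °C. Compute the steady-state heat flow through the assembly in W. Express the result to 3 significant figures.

R_total = 0.12 + 0.185 + 7.43 + 0.425 + 0.031 = 8.191 m²·K/W
Q = A·ΔT/R = 36.5 × (20.4 − 7.46) / 8.191 = 57.66 W

57.7 W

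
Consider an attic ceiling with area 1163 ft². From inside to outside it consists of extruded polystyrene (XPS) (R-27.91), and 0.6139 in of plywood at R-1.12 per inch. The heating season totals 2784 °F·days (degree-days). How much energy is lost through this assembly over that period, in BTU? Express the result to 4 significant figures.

2717000 BTU

0.6139 × 1.12 = 0.68757
R_total = 27.91 + 0.68757 = 28.598 ft²·°F·h/BTU
E = A × HDD × 24 / R = 1163 × 2784 × 24 / 28.598 = 2717300 BTU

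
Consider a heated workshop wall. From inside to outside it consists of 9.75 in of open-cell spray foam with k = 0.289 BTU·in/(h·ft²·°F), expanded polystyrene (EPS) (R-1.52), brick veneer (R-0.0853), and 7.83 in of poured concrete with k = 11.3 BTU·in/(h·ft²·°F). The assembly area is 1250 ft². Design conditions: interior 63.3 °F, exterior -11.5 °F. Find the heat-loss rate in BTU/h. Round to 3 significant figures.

9.75/0.289 = 33.74
7.83/11.3 = 0.6929
R_total = 33.74 + 1.52 + 0.0853 + 0.6929 = 36.04 ft²·°F·h/BTU
Q = A·ΔT/R = 1250 × (63.3 − (-11.5)) / 36.04 = 2595 BTU/h

2590 BTU/h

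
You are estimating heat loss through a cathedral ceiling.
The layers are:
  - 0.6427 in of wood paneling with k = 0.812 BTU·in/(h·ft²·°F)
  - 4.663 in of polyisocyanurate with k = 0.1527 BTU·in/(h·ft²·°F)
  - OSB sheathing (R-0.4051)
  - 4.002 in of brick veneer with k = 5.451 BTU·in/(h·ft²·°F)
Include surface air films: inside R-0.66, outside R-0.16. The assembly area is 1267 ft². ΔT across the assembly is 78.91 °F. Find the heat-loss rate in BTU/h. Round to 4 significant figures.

0.6427/0.812 = 0.7915
4.663/0.1527 = 30.537
4.002/5.451 = 0.73418
R_total = 0.66 + 0.7915 + 30.537 + 0.4051 + 0.73418 + 0.16 = 33.288 ft²·°F·h/BTU
Q = A·ΔT/R = 1267 × 78.91 / 33.288 = 3003.5 BTU/h

3003 BTU/h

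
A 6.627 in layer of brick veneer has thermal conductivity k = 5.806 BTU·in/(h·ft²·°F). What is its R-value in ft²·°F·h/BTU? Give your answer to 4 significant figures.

R = L/k = 6.627/5.806 = 1.1414 ft²·°F·h/BTU

1.141 ft²·°F·h/BTU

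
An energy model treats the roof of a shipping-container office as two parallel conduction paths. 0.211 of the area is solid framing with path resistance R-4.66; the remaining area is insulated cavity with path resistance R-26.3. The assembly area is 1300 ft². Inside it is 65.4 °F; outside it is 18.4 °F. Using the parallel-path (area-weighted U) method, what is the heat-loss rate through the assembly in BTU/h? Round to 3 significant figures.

4600 BTU/h

U_eff = 0.789/26.3 + 0.211/4.66 = 0.03 + 0.04528 = 0.07528
R_eff = 1/U_eff = 13.28 ft²·°F·h/BTU
Q = 1300 × (65.4 − 18.4) / 13.28 = 4600 BTU/h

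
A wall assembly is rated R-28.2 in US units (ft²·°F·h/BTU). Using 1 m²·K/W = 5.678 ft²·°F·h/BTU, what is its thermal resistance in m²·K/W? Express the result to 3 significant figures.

4.97 m²·K/W

R_SI = 28.2/5.678 = 4.967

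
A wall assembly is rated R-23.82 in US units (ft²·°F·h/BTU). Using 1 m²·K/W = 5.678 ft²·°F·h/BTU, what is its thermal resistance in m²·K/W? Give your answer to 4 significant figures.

R_SI = 23.82/5.678 = 4.1951

4.195 m²·K/W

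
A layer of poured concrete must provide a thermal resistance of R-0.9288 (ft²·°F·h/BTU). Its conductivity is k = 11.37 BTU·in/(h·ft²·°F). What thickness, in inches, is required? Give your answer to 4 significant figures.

10.56 in

L = R × k = 0.9288 × 11.37 = 10.56 in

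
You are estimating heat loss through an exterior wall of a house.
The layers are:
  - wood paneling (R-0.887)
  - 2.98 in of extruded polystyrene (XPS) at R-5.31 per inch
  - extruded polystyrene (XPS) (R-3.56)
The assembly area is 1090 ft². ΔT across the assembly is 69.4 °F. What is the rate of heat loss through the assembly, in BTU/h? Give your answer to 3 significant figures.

2.98 × 5.31 = 15.82
R_total = 0.887 + 15.82 + 3.56 = 20.27 ft²·°F·h/BTU
Q = A·ΔT/R = 1090 × 69.4 / 20.27 = 3732 BTU/h

3730 BTU/h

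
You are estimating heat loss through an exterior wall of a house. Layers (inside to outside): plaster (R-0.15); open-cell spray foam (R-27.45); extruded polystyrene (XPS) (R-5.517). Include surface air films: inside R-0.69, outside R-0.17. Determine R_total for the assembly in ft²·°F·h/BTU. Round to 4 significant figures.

33.98 ft²·°F·h/BTU

R_total = 0.69 + 0.15 + 27.45 + 5.517 + 0.17 = 33.977 ft²·°F·h/BTU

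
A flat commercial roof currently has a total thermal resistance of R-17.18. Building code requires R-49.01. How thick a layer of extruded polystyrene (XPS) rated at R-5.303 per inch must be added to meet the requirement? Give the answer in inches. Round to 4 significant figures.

ΔR = 49.01 − 17.18 = 31.83 ft²·°F·h/BTU
L = ΔR / (R/in) = 31.83/5.303 = 6.0023 in

6.002 in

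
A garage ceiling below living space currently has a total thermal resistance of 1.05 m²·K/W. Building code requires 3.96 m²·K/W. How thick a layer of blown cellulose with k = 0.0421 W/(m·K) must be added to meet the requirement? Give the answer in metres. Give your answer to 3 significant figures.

0.123 m

ΔR = 3.96 − 1.05 = 2.91 m²·K/W
L = ΔR × k = 2.91 × 0.0421 = 0.1225 m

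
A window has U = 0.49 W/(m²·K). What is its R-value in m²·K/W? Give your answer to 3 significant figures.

R = 1/U = 1/0.49 = 2.041

2.04 m²·K/W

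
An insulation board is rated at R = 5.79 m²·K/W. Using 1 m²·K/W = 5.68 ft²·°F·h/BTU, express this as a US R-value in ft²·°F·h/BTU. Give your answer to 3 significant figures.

R_US = 5.79 × 5.68 = 32.89

32.9 ft²·°F·h/BTU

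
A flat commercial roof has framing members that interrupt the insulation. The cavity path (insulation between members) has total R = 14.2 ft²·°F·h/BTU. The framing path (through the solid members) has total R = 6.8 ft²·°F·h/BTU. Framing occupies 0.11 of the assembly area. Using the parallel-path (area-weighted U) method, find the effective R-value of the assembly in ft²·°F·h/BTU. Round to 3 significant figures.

U_eff = 0.89/14.2 + 0.11/6.8 = 0.06268 + 0.01618 = 0.07885
R_eff = 1/U_eff = 12.68 ft²·°F·h/BTU

12.7 ft²·°F·h/BTU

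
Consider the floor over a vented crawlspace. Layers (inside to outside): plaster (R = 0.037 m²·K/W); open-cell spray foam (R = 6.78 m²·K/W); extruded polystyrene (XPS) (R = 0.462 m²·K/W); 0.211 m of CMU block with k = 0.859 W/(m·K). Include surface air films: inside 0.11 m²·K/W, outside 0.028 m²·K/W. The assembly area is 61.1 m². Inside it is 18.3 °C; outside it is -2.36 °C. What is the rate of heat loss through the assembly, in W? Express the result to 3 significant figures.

0.211/0.859 = 0.2456
R_total = 0.11 + 0.037 + 6.78 + 0.462 + 0.2456 + 0.028 = 7.663 m²·K/W
Q = A·ΔT/R = 61.1 × (18.3 − (-2.36)) / 7.663 = 164.7 W

165 W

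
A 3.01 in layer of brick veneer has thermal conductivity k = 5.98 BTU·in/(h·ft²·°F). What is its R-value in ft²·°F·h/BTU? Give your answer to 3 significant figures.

R = L/k = 3.01/5.98 = 0.5033 ft²·°F·h/BTU

0.503 ft²·°F·h/BTU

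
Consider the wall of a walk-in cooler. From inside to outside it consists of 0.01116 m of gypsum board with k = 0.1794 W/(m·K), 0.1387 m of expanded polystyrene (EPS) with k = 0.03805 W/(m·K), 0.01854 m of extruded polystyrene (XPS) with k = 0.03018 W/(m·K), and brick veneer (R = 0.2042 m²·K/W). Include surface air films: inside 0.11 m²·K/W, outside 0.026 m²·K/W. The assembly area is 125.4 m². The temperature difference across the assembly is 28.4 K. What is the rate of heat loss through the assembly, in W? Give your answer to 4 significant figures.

763.9 W

0.01116/0.1794 = 0.062207
0.1387/0.03805 = 3.6452
0.01854/0.03018 = 0.61431
R_total = 0.11 + 0.062207 + 3.6452 + 0.61431 + 0.2042 + 0.026 = 4.6619 m²·K/W
Q = A·ΔT/R = 125.4 × 28.4 / 4.6619 = 763.92 W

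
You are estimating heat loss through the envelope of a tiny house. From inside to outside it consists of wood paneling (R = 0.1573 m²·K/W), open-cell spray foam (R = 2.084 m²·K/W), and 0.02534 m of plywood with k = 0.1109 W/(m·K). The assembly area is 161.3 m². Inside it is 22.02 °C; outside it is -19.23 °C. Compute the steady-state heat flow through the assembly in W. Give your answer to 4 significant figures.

0.02534/0.1109 = 0.22849
R_total = 0.1573 + 2.084 + 0.22849 = 2.4698 m²·K/W
Q = A·ΔT/R = 161.3 × (22.02 − (-19.23)) / 2.4698 = 2694 W

2694 W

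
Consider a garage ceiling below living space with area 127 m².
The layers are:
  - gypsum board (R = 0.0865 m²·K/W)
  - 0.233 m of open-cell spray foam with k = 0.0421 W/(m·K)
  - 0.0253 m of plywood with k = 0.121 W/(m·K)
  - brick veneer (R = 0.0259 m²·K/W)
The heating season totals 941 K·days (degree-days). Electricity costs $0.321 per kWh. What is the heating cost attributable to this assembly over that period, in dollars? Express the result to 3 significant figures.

157 dollars

0.233/0.0421 = 5.534
0.0253/0.121 = 0.2091
R_total = 0.0865 + 5.534 + 0.2091 + 0.0259 = 5.856 m²·K/W
E = A × HDD × 24 / R / 1000 = 127 × 941 × 24 / 5.856 / 1000 = 489.8 kWh
Cost = 489.8 × 0.321 = $157.2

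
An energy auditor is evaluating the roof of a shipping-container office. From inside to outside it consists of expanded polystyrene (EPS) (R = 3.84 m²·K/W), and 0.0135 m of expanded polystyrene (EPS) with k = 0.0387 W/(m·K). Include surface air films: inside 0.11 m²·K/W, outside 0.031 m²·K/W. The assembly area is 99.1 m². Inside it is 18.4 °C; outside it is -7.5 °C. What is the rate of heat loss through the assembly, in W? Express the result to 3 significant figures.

0.0135/0.0387 = 0.3488
R_total = 0.11 + 3.84 + 0.3488 + 0.031 = 4.33 m²·K/W
Q = A·ΔT/R = 99.1 × (18.4 − (-7.5)) / 4.33 = 592.8 W

593 W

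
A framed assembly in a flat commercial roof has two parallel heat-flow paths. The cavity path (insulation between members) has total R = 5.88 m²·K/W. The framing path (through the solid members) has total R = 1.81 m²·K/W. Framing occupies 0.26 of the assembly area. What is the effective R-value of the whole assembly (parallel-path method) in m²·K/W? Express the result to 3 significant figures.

3.71 m²·K/W

U_eff = 0.74/5.88 + 0.26/1.81 = 0.1259 + 0.1436 = 0.2695
R_eff = 1/U_eff = 3.711 m²·K/W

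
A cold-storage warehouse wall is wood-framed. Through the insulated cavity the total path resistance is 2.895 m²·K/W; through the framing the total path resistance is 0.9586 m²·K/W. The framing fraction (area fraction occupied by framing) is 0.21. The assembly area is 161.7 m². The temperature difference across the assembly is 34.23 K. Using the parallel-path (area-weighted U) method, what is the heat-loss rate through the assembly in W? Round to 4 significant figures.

U_eff = 0.79/2.895 + 0.21/0.9586 = 0.27288 + 0.21907 = 0.49195
R_eff = 1/U_eff = 2.0327 m²·K/W
Q = 161.7 × 34.23 / 2.0327 = 2723 W

2723 W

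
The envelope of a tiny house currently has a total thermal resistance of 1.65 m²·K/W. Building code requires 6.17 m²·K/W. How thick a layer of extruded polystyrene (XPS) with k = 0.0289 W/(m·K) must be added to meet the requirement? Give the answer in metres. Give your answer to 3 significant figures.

ΔR = 6.17 − 1.65 = 4.52 m²·K/W
L = ΔR × k = 4.52 × 0.0289 = 0.1306 m

0.131 m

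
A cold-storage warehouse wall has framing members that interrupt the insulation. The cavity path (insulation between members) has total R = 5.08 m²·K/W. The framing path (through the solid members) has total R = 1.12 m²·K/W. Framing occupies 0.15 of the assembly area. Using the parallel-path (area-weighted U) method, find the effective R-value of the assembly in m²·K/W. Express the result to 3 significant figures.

U_eff = 0.85/5.08 + 0.15/1.12 = 0.1673 + 0.1339 = 0.3013
R_eff = 1/U_eff = 3.319 m²·K/W

3.32 m²·K/W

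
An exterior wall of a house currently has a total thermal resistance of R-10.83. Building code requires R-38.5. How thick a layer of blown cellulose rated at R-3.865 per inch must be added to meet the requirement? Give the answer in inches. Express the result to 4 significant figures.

7.159 in

ΔR = 38.5 − 10.83 = 27.67 ft²·°F·h/BTU
L = ΔR / (R/in) = 27.67/3.865 = 7.1591 in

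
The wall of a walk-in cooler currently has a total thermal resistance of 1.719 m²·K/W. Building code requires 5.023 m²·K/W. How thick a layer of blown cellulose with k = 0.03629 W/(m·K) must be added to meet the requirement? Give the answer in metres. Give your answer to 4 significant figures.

ΔR = 5.023 − 1.719 = 3.304 m²·K/W
L = ΔR × k = 3.304 × 0.03629 = 0.1199 m

0.1199 m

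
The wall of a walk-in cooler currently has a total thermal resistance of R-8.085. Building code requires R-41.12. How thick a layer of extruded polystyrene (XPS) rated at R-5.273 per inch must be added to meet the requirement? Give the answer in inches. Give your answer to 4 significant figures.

ΔR = 41.12 − 8.085 = 33.035 ft²·°F·h/BTU
L = ΔR / (R/in) = 33.035/5.273 = 6.2649 in

6.265 in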